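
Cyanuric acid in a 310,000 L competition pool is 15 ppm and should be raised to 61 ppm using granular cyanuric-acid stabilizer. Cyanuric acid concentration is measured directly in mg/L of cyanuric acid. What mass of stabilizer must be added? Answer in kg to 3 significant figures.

14.3 kg

CYA to add: (61 − 15) = 46 mg/L × 310,000 L = 14,260 g cyanuric acid.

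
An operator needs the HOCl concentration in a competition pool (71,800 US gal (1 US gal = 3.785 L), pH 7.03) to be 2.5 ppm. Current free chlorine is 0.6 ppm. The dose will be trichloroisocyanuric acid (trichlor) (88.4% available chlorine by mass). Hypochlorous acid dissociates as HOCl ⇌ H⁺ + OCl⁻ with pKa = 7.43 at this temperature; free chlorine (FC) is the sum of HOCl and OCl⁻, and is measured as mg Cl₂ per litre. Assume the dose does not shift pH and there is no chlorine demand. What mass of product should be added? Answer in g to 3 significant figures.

890 g

Volume: 71,800 US gal × 3.785 L/gal = 271,763 L.
[OCl⁻]/[HOCl] = 10^(pH − pKa) = 10^(7.03 − 7.43) = 0.3981; fraction as HOCl = 1/(1 + 0.3981) = 0.7153.
Free chlorine required for 2.5 ppm HOCl: 2.5 / 0.7153 = 3.495 ppm.
FC to add: 3.495 − 0.6 = 2.895 mg/L as Cl₂.
Cl₂ equivalent: 2.895 mg/L × 271,763 L = 786.8 g.
Product at 88.4% available Cl: 786.8 / 0.884 = 890.1 g.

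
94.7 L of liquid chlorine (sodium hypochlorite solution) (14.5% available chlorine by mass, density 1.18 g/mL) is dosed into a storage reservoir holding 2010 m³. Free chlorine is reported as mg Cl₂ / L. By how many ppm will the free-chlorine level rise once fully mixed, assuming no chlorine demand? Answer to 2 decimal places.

Volume: 2010 m³ = 2,010,000 L.
Mass of solution: 94.7 L × 1000 mL/L × 1.18 g/mL = 111,700 g.
Available chlorine delivered: 111,700 g × 0.145 = 16,200 g as Cl₂.
Concentration rise: 16,200 g / 2,010,000 L = 8.061 mg/L = 8.06 ppm.

8.06 ppm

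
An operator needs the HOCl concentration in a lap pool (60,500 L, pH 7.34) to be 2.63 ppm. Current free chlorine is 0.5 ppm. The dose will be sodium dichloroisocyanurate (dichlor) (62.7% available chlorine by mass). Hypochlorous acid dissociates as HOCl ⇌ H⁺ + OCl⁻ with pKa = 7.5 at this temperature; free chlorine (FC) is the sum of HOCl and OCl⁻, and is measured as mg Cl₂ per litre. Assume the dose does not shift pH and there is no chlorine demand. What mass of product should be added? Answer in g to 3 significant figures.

381 g

[OCl⁻]/[HOCl] = 10^(pH − pKa) = 10^(7.34 − 7.5) = 0.6918; fraction as HOCl = 1/(1 + 0.6918) = 0.5911.
Free chlorine required for 2.63 ppm HOCl: 2.63 / 0.5911 = 4.45 ppm.
FC to add: 4.45 − 0.5 = 3.95 mg/L as Cl₂.
Cl₂ equivalent: 3.95 mg/L × 60,500 L = 238.9 g.
Product at 62.7% available Cl: 238.9 / 0.627 = 381.1 g.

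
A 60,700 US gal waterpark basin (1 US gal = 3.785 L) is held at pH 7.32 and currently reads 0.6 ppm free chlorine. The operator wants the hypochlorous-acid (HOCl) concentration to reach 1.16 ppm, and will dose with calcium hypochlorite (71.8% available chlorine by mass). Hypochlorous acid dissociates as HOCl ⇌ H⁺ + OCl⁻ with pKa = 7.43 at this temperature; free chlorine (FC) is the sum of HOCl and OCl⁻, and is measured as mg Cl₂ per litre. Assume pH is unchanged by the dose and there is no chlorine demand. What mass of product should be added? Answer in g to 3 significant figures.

467 g

Volume: 60,700 US gal × 3.785 L/gal = 229,750 L.
[OCl⁻]/[HOCl] = 10^(pH − pKa) = 10^(7.32 − 7.43) = 0.7762; fraction as HOCl = 1/(1 + 0.7762) = 0.563.
Free chlorine required for 1.16 ppm HOCl: 1.16 / 0.563 = 2.06 ppm.
FC to add: 2.06 − 0.6 = 1.46 mg/L as Cl₂.
Cl₂ equivalent: 1.46 mg/L × 229,750 L = 335.5 g.
Product at 71.8% available Cl: 335.5 / 0.718 = 467.3 g.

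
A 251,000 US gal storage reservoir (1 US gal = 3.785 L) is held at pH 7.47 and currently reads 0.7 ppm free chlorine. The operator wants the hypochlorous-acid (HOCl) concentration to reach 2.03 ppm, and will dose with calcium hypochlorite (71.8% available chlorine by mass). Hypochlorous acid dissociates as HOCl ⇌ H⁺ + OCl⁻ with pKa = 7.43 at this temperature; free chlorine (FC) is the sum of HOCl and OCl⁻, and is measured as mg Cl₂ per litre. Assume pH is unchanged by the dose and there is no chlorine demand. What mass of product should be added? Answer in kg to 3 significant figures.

Volume: 251,000 US gal × 3.785 L/gal = 950,035 L.
[OCl⁻]/[HOCl] = 10^(pH − pKa) = 10^(7.47 − 7.43) = 1.096; fraction as HOCl = 1/(1 + 1.096) = 0.477.
Free chlorine required for 2.03 ppm HOCl: 2.03 / 0.477 = 4.256 ppm.
FC to add: 4.256 − 0.7 = 3.556 mg/L as Cl₂.
Cl₂ equivalent: 3.556 mg/L × 950,035 L = 3378 g.
Product at 71.8% available Cl: 3378 / 0.718 = 4705 g.

4.70 kg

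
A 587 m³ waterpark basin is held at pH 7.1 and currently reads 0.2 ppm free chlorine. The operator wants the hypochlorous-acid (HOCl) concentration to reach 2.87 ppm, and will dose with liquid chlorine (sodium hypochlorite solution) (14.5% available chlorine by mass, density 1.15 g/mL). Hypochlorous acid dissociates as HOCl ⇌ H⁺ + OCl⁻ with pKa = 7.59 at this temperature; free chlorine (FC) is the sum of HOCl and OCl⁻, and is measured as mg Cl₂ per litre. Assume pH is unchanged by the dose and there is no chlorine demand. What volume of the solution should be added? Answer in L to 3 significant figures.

12.7 L

Volume: 587 m³ = 587,000 L.
[OCl⁻]/[HOCl] = 10^(pH − pKa) = 10^(7.1 − 7.59) = 0.3236; fraction as HOCl = 1/(1 + 0.3236) = 0.7555.
Free chlorine required for 2.87 ppm HOCl: 2.87 / 0.7555 = 3.799 ppm.
FC to add: 3.799 − 0.2 = 3.599 mg/L as Cl₂.
Cl₂ equivalent: 3.599 mg/L × 587,000 L = 2112 g.
Product at 14.5% available Cl: 2112 / 0.145 = 14,570 g.
Volume: 14,570 g ÷ 1.15 g/mL = 12,670 mL.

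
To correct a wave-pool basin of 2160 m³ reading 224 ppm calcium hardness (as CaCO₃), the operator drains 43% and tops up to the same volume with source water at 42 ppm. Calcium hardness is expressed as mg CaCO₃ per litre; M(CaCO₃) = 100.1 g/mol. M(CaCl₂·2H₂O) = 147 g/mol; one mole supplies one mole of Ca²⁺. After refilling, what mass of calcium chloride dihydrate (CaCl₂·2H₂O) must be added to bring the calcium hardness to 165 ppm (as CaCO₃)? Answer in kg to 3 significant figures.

61.1 kg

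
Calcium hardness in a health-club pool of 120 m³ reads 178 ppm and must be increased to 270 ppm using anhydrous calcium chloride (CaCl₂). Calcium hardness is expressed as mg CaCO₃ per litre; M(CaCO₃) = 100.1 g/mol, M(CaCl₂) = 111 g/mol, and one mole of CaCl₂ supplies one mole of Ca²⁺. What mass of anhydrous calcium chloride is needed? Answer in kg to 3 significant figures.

12.2 kg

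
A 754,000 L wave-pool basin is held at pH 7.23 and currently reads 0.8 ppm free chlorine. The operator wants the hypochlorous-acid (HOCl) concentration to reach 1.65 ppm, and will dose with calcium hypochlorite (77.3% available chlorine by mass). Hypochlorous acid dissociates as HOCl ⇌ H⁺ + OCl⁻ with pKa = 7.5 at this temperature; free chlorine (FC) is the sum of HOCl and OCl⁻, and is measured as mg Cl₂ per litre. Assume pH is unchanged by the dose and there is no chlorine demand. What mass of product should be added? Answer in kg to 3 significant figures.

[OCl⁻]/[HOCl] = 10^(pH − pKa) = 10^(7.23 − 7.5) = 0.537; fraction as HOCl = 1/(1 + 0.537) = 0.6506.
Free chlorine required for 1.65 ppm HOCl: 1.65 / 0.6506 = 2.536 ppm.
FC to add: 2.536 − 0.8 = 1.736 mg/L as Cl₂.
Cl₂ equivalent: 1.736 mg/L × 754,000 L = 1309 g.
Product at 77.3% available Cl: 1309 / 0.773 = 1693 g.

1.69 kg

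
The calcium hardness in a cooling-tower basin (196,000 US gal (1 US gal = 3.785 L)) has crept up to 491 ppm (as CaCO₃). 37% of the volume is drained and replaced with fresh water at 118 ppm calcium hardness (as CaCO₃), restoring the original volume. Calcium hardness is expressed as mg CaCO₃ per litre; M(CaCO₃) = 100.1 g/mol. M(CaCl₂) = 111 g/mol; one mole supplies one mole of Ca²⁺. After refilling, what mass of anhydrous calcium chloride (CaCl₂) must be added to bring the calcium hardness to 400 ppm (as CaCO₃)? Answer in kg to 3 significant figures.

Volume: 196,000 US gal × 3.785 L/gal = 741,860 L.
After draining 37% and refilling: 491 × 0.63 + 118 × 0.37 = 352.99 ppm.
Deficit to target: 400 − 352.99 = 47.01 mg/L.
As CaCO₃: 47.01 mg/L × 741,860 L = 34,870 g; ÷ 100.1 = 348.4 mol Ca²⁺.
Mass: 348.4 × 111 = 38,670 g.

38.7 kg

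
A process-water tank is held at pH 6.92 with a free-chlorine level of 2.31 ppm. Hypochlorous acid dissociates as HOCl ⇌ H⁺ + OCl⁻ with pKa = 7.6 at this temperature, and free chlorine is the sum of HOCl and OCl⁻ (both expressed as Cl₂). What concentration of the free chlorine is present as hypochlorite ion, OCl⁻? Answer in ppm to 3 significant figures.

[OCl⁻]/[HOCl] = 10^(pH − pKa) = 10^(6.92 − 7.6) = 10^-0.68 = 0.2089.
Fraction as HOCl = 1 / (1 + 0.2089) = 0.8272.
OCl⁻ = (1 − 0.8272) × 2.31 ppm = 0.3992 ppm.

0.399 ppm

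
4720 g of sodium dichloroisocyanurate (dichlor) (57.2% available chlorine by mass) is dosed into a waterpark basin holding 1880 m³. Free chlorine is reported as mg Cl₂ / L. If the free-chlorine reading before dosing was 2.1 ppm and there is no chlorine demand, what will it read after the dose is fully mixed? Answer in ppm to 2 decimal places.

Volume: 1880 m³ = 1,880,000 L.
Available chlorine delivered: 4720 g × 0.572 = 2700 g as Cl₂.
Concentration rise: 2700 g / 1,880,000 L = 1.436 mg/L = 1.44 ppm.
Final FC: 2.1 + 1.44 = 3.54 ppm.

3.54 ppm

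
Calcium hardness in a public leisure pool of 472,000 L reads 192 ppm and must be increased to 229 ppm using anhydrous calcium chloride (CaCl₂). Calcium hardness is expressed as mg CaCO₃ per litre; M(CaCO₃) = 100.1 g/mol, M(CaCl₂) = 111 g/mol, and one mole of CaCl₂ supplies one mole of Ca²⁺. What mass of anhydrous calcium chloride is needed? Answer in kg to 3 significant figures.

19.4 kg

Hardness to add: (229 − 192) = 37 mg/L as CaCO₃ × 472,000 L = 17,460 g as CaCO₃.
Moles of Ca²⁺ (1 mol Ca²⁺ ≡ 1 mol CaCO₃): 17,460 / 100.1 g/mol = 174.5 mol.
Mass of CaCl₂: 174.5 × 111 = 19,370 g.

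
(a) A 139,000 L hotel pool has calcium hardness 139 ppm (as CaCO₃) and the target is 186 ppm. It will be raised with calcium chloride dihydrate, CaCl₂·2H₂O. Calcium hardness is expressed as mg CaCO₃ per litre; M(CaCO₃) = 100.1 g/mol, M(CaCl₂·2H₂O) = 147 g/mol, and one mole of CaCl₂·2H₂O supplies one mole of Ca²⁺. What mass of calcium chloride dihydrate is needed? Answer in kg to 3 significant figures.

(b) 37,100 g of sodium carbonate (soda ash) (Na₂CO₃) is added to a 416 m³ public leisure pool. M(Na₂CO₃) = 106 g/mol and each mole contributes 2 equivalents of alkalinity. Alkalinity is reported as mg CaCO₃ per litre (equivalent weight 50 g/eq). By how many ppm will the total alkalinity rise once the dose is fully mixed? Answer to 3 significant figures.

(a) 9.59 kg; (b) 84.1 ppm

(a) Hardness to add: (186 − 139) = 47 mg/L as CaCO₃ × 139,000 L = 6533 g as CaCO₃.
(a) Moles of Ca²⁺ (1 mol Ca²⁺ ≡ 1 mol CaCO₃): 6533 / 100.1 g/mol = 65.26 mol.
(a) Mass of CaCl₂·2H₂O: 65.26 × 147 = 9594 g.

(b) Volume: 416 m³ = 416,000 L.
(b) Moles of Na₂CO₃: 37,100 g ÷ 106 g/mol = 350 mol → 700 eq of alkalinity.
(b) As CaCO₃: 700 eq × 50 g/eq = 35,000 g.
(b) Rise: 35,000 g / 416,000 L × 1000 = 84.13 mg/L.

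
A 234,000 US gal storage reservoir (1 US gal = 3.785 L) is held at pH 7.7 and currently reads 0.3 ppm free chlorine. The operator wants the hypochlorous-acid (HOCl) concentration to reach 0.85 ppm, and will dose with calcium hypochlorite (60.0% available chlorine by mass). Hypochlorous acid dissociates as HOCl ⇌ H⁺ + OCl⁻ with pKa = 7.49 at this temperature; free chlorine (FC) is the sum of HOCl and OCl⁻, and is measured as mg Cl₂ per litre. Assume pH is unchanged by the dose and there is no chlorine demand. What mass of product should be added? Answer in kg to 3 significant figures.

2.85 kg

Volume: 234,000 US gal × 3.785 L/gal = 885,690 L.
[OCl⁻]/[HOCl] = 10^(pH − pKa) = 10^(7.7 − 7.49) = 1.622; fraction as HOCl = 1/(1 + 1.622) = 0.3814.
Free chlorine required for 0.85 ppm HOCl: 0.85 / 0.3814 = 2.229 ppm.
FC to add: 2.229 − 0.3 = 1.929 mg/L as Cl₂.
Cl₂ equivalent: 1.929 mg/L × 885,690 L = 1708 g.
Product at 60.0% available Cl: 1708 / 0.6 = 2847 g.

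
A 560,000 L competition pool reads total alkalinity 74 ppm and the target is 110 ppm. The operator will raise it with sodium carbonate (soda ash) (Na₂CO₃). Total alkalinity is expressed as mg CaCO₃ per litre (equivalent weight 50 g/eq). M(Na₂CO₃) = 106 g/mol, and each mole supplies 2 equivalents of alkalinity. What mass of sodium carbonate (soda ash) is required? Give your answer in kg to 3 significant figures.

21.4 kg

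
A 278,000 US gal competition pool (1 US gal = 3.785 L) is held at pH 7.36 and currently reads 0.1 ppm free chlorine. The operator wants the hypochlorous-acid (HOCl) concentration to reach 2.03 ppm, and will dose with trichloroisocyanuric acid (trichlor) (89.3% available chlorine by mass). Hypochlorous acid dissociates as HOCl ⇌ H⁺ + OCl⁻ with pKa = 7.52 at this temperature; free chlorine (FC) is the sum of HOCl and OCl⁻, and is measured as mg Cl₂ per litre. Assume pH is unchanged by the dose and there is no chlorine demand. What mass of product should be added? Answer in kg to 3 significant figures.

3.93 kg

Volume: 278,000 US gal × 3.785 L/gal = 1,052,230 L.
[OCl⁻]/[HOCl] = 10^(pH − pKa) = 10^(7.36 − 7.52) = 0.6918; fraction as HOCl = 1/(1 + 0.6918) = 0.5911.
Free chlorine required for 2.03 ppm HOCl: 2.03 / 0.5911 = 3.434 ppm.
FC to add: 3.434 − 0.1 = 3.334 mg/L as Cl₂.
Cl₂ equivalent: 3.334 mg/L × 1,052,230 L = 3509 g.
Product at 89.3% available Cl: 3509 / 0.893 = 3929 g.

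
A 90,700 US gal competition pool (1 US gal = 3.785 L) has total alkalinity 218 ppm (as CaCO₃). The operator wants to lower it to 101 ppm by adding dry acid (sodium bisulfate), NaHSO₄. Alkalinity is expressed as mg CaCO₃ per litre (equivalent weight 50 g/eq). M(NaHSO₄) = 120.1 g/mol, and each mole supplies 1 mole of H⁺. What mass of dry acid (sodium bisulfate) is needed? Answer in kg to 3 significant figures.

Volume: 90,700 US gal × 3.785 L/gal = 343,300 L.
Alkalinity to neutralize: (218 − 101) = 117 mg/L as CaCO₃ × 343,300 L = 40,170 g as CaCO₃.
Equivalents of H⁺ required: 40,170 ÷ 50 g/eq = 803.3 eq = 803.3 mol NaHSO₄.
Mass of NaHSO₄: 803.3 × 120.1 = 96,480 g.

96.5 kg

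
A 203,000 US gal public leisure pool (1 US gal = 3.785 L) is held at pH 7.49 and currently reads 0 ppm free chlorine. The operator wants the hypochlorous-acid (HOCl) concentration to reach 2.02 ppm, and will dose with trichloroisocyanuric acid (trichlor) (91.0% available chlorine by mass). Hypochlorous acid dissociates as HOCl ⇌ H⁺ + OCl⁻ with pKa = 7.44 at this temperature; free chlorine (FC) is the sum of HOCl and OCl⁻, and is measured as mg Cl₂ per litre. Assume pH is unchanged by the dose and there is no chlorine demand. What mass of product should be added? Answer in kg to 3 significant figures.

3.62 kg

Volume: 203,000 US gal × 3.785 L/gal = 768,355 L.
[OCl⁻]/[HOCl] = 10^(pH − pKa) = 10^(7.49 − 7.44) = 1.122; fraction as HOCl = 1/(1 + 1.122) = 0.4712.
Free chlorine required for 2.02 ppm HOCl: 2.02 / 0.4712 = 4.286 ppm.
FC to add: 4.286 − 0 = 4.286 mg/L as Cl₂.
Cl₂ equivalent: 4.286 mg/L × 768,355 L = 3294 g.
Product at 91.0% available Cl: 3294 / 0.91 = 3619 g.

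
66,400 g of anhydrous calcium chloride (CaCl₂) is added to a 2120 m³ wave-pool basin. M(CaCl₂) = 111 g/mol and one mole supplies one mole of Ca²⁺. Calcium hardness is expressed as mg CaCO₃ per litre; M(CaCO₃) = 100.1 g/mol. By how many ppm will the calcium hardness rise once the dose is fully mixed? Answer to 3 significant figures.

28.2 ppm

Volume: 2120 m³ = 2,120,000 L.
Moles of Ca²⁺: 66,400 g ÷ 111 g/mol = 598.2 mol.
As CaCO₃: 598.2 mol × 100.1 g/mol = 59,880 g.
Rise: 59,880 g / 2,120,000 L × 1000 = 28.25 mg/L.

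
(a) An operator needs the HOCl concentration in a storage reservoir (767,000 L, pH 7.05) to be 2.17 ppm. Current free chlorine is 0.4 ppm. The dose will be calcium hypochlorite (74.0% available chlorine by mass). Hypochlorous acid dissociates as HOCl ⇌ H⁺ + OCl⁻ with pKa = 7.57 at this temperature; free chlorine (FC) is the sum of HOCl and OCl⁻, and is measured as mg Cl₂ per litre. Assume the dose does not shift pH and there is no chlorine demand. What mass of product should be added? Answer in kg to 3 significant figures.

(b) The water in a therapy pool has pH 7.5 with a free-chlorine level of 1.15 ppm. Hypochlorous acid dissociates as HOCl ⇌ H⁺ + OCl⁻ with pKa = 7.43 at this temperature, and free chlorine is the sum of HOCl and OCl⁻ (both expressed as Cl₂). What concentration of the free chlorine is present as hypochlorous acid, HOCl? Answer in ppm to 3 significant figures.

(a) 2.51 kg; (b) 0.529 ppm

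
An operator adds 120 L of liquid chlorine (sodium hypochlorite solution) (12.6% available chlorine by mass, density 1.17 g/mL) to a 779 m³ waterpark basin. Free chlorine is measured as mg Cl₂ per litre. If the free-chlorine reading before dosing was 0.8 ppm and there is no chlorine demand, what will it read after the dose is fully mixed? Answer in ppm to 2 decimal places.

Volume: 779 m³ = 779,000 L.
Mass of solution: 120 L × 1000 mL/L × 1.17 g/mL = 140,400 g.
Available chlorine delivered: 140,400 g × 0.126 = 17,690 g as Cl₂.
Concentration rise: 17,690 g / 779,000 L = 22.71 mg/L = 22.71 ppm.
Final FC: 0.8 + 22.71 = 23.51 ppm.

23.51 ppm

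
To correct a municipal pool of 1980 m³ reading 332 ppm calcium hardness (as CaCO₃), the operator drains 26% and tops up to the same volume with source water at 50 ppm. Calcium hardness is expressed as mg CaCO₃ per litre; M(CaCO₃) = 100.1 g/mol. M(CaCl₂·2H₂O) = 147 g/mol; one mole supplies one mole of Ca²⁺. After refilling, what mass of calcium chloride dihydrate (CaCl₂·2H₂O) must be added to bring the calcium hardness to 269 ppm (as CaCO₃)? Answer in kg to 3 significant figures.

Volume: 1980 m³ = 1,980,000 L.
After draining 26% and refilling: 332 × 0.74 + 50 × 0.26 = 258.68 ppm.
Deficit to target: 269 − 258.68 = 10.32 mg/L.
As CaCO₃: 10.32 mg/L × 1,980,000 L = 20,430 g; ÷ 100.1 = 204.1 mol Ca²⁺.
Mass: 204.1 × 147 = 30,010 g.

30.0 kg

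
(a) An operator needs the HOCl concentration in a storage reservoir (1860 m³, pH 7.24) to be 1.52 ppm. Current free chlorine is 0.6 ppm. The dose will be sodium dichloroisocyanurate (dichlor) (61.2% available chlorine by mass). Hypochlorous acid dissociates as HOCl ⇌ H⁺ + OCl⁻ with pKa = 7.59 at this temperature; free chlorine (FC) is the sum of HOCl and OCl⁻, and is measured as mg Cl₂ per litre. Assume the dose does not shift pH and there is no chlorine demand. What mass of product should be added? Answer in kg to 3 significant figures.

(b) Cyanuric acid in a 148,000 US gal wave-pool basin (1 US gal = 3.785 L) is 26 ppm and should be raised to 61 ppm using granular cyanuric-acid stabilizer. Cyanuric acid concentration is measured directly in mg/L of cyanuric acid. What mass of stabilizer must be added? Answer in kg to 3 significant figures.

(a) Volume: 1860 m³ = 1,860,000 L.
(a) [OCl⁻]/[HOCl] = 10^(pH − pKa) = 10^(7.24 − 7.59) = 0.4467; fraction as HOCl = 1/(1 + 0.4467) = 0.6912.
(a) Free chlorine required for 1.52 ppm HOCl: 1.52 / 0.6912 = 2.199 ppm.
(a) FC to add: 2.199 − 0.6 = 1.599 mg/L as Cl₂.
(a) Cl₂ equivalent: 1.599 mg/L × 1,860,000 L = 2974 g.
(a) Product at 61.2% available Cl: 2974 / 0.612 = 4860 g.

(b) Volume: 148,000 US gal × 3.785 L/gal = 560,180 L.
(b) CYA to add: (61 − 26) = 35 mg/L × 560,180 L = 19,610 g cyanuric acid.

(a) 4.86 kg; (b) 19.6 kg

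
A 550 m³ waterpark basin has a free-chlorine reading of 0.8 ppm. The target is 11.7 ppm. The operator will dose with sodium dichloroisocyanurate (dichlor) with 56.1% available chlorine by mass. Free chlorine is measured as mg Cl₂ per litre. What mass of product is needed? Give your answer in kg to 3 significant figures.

10.7 kg

Volume: 550 m³ = 550,000 L.
Chlorine deficit: 11.7 − 0.8 = 10.9 ppm = 10.9 mg/L as Cl₂.
Cl₂ equivalent needed: 10.9 mg/L × 550,000 L = 5,995,000 mg = 5995 g.
Product at 56.1% available chlorine: 5995 / 0.561 = 10,690 g.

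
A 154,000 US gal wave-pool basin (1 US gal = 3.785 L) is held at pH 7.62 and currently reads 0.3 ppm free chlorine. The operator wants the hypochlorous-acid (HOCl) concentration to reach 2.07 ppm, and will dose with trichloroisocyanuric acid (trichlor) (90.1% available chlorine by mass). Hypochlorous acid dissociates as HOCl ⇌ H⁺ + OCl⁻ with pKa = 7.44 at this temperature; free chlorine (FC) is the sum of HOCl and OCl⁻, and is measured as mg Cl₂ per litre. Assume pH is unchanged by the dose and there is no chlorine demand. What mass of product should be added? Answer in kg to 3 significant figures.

Volume: 154,000 US gal × 3.785 L/gal = 582,890 L.
[OCl⁻]/[HOCl] = 10^(pH − pKa) = 10^(7.62 − 7.44) = 1.514; fraction as HOCl = 1/(1 + 1.514) = 0.3978.
Free chlorine required for 2.07 ppm HOCl: 2.07 / 0.3978 = 5.203 ppm.
FC to add: 5.203 − 0.3 = 4.903 mg/L as Cl₂.
Cl₂ equivalent: 4.903 mg/L × 582,890 L = 2858 g.
Product at 90.1% available Cl: 2858 / 0.901 = 3172 g.

3.17 kg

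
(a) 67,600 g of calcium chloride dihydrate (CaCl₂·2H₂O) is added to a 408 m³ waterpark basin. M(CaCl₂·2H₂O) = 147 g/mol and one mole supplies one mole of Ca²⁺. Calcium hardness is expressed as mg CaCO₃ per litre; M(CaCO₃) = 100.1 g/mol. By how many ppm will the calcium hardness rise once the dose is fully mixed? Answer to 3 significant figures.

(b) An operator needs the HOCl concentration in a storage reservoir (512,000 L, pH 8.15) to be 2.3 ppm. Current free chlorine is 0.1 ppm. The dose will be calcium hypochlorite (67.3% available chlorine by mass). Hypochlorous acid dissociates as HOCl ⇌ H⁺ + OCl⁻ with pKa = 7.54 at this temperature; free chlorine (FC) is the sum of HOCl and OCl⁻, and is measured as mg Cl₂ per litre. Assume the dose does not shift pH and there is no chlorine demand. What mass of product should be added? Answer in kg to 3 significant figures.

(a) Volume: 408 m³ = 408,000 L.
(a) Moles of Ca²⁺: 67,600 g ÷ 147 g/mol = 459.9 mol.
(a) As CaCO₃: 459.9 mol × 100.1 g/mol = 46,030 g.
(a) Rise: 46,030 g / 408,000 L × 1000 = 112.8 mg/L.

(b) [OCl⁻]/[HOCl] = 10^(pH − pKa) = 10^(8.15 − 7.54) = 4.074; fraction as HOCl = 1/(1 + 4.074) = 0.1971.
(b) Free chlorine required for 2.3 ppm HOCl: 2.3 / 0.1971 = 11.67 ppm.
(b) FC to add: 11.67 − 0.1 = 11.57 mg/L as Cl₂.
(b) Cl₂ equivalent: 11.57 mg/L × 512,000 L = 5924 g.
(b) Product at 67.3% available Cl: 5924 / 0.673 = 8802 g.

(a) 113 ppm; (b) 8.80 kg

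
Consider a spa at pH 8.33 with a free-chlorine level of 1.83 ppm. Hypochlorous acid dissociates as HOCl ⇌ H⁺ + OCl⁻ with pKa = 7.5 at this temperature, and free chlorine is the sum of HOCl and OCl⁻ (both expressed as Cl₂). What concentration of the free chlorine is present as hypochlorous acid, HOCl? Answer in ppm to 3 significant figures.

0.236 ppm

[OCl⁻]/[HOCl] = 10^(pH − pKa) = 10^(8.33 − 7.5) = 10^0.83 = 6.761.
Fraction as HOCl = 1 / (1 + 6.761) = 0.1289.
HOCl = 0.1289 × 1.83 ppm = 0.2358 ppm.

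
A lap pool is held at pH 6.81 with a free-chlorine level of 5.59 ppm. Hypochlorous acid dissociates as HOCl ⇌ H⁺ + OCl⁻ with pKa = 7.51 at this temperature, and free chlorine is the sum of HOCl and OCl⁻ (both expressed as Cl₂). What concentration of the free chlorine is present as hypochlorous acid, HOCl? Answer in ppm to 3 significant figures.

4.66 ppm

[OCl⁻]/[HOCl] = 10^(pH − pKa) = 10^(6.81 − 7.51) = 10^-0.70 = 0.1995.
Fraction as HOCl = 1 / (1 + 0.1995) = 0.8337.
HOCl = 0.8337 × 5.59 ppm = 4.66 ppm.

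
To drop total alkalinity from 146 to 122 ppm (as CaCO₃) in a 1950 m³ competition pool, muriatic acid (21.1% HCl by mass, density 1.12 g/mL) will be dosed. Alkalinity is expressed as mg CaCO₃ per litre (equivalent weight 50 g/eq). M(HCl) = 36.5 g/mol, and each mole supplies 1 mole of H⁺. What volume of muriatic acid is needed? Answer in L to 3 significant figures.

145 L

Volume: 1950 m³ = 1,950,000 L.
Alkalinity to neutralize: (146 − 122) = 24 mg/L as CaCO₃ × 1,950,000 L = 46,800 g as CaCO₃.
Equivalents of H⁺ required: 46,800 ÷ 50 g/eq = 936 eq = 936 mol HCl.
Mass of HCl: 936 × 36.5 = 34,160 g.
Mass of 21.1% solution: 34,160 / 0.211 = 161,900 g.
Volume: 161,900 g ÷ 1.12 g/mL = 144,600 mL.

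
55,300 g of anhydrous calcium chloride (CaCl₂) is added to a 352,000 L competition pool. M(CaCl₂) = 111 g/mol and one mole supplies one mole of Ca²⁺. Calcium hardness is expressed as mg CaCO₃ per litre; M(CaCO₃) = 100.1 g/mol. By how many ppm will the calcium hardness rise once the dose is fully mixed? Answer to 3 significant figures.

142 ppm

Moles of Ca²⁺: 55,300 g ÷ 111 g/mol = 498.2 mol.
As CaCO₃: 498.2 mol × 100.1 g/mol = 49,870 g.
Rise: 49,870 g / 352,000 L × 1000 = 141.7 mg/L.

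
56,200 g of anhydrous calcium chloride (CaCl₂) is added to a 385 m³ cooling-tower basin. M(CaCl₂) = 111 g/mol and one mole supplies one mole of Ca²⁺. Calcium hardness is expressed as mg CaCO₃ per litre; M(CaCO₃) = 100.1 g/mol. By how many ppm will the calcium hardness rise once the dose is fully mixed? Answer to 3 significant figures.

132 ppm

Volume: 385 m³ = 385,000 L.
Moles of Ca²⁺: 56,200 g ÷ 111 g/mol = 506.3 mol.
As CaCO₃: 506.3 mol × 100.1 g/mol = 50,680 g.
Rise: 50,680 g / 385,000 L × 1000 = 131.6 mg/L.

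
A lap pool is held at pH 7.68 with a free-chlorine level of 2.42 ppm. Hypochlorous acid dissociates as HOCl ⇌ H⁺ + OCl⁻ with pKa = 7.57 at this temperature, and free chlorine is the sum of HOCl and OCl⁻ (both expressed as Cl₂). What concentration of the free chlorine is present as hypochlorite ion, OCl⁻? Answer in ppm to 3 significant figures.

1.36 ppm

[OCl⁻]/[HOCl] = 10^(pH − pKa) = 10^(7.68 − 7.57) = 10^0.11 = 1.288.
Fraction as HOCl = 1 / (1 + 1.288) = 0.437.
OCl⁻ = (1 − 0.437) × 2.42 ppm = 1.362 ppm.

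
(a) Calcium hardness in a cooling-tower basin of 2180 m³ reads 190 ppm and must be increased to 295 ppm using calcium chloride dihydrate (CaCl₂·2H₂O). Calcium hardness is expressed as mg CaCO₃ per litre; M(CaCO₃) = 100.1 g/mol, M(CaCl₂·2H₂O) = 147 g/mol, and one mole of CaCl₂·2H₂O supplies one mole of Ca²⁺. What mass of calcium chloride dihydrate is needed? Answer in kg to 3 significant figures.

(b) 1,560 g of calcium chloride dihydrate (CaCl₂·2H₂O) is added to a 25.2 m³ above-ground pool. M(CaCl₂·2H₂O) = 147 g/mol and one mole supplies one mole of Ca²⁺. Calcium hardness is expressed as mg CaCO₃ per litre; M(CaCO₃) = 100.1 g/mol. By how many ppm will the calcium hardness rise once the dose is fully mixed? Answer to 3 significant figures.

(a) 336 kg; (b) 42.2 ppm

(a) Volume: 2180 m³ = 2,180,000 L.
(a) Hardness to add: (295 − 190) = 105 mg/L as CaCO₃ × 2,180,000 L = 228,900 g as CaCO₃.
(a) Moles of Ca²⁺ (1 mol Ca²⁺ ≡ 1 mol CaCO₃): 228,900 / 100.1 g/mol = 2287 mol.
(a) Mass of CaCl₂·2H₂O: 2287 × 147 = 336,100 g.

(b) Volume: 25.2 m³ = 25,200 L.
(b) Moles of Ca²⁺: 1,560 g ÷ 147 g/mol = 10.61 mol.
(b) As CaCO₃: 10.61 mol × 100.1 g/mol = 1062 g.
(b) Rise: 1062 g / 25,200 L × 1000 = 42.15 mg/L.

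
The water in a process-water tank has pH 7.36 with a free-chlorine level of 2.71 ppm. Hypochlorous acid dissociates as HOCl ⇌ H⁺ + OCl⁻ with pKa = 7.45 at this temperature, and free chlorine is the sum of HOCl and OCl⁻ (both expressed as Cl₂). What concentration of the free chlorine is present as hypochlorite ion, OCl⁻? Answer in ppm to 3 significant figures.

1.22 ppm

[OCl⁻]/[HOCl] = 10^(pH − pKa) = 10^(7.36 − 7.45) = 10^-0.09 = 0.8128.
Fraction as HOCl = 1 / (1 + 0.8128) = 0.5516.
OCl⁻ = (1 − 0.5516) × 2.71 ppm = 1.215 ppm.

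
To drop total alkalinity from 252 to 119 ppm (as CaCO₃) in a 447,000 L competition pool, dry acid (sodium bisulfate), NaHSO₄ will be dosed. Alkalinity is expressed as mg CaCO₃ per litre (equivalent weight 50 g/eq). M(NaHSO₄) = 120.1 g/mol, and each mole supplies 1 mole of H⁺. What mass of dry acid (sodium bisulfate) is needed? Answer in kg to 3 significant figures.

143 kg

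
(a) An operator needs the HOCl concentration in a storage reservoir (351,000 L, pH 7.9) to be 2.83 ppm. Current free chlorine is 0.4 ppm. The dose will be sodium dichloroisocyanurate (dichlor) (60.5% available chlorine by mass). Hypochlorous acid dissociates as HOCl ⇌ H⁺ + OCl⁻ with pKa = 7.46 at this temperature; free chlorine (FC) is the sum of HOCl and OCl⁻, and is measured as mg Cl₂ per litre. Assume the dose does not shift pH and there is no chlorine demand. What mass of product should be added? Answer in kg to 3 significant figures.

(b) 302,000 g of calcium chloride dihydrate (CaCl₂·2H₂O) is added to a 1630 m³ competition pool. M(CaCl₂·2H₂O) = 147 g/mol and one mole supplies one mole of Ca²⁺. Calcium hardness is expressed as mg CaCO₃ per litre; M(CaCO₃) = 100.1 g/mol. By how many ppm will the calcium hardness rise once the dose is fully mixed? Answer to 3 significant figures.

(a) [OCl⁻]/[HOCl] = 10^(pH − pKa) = 10^(7.9 − 7.46) = 2.754; fraction as HOCl = 1/(1 + 2.754) = 0.2664.
(a) Free chlorine required for 2.83 ppm HOCl: 2.83 / 0.2664 = 10.62 ppm.
(a) FC to add: 10.62 − 0.4 = 10.22 mg/L as Cl₂.
(a) Cl₂ equivalent: 10.22 mg/L × 351,000 L = 3589 g.
(a) Product at 60.5% available Cl: 3589 / 0.605 = 5932 g.

(b) Volume: 1630 m³ = 1,630,000 L.
(b) Moles of Ca²⁺: 302,000 g ÷ 147 g/mol = 2054 mol.
(b) As CaCO₃: 2054 mol × 100.1 g/mol = 205,600 g.
(b) Rise: 205,600 g / 1,630,000 L × 1000 = 126.2 mg/L.

(a) 5.93 kg; (b) 126 ppm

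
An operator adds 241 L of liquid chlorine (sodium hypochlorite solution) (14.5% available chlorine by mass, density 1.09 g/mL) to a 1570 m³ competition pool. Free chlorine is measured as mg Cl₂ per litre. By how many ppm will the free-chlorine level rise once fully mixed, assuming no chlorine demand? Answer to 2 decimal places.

Volume: 1570 m³ = 1,570,000 L.
Mass of solution: 241 L × 1000 mL/L × 1.09 g/mL = 262,700 g.
Available chlorine delivered: 262,700 g × 0.145 = 38,090 g as Cl₂.
Concentration rise: 38,090 g / 1,570,000 L = 24.26 mg/L = 24.26 ppm.

24.26 ppm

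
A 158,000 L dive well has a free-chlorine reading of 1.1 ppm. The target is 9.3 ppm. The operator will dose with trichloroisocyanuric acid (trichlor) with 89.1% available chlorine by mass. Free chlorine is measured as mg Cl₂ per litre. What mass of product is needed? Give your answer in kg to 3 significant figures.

1.45 kg

Chlorine deficit: 9.3 − 1.1 = 8.2 ppm = 8.2 mg/L as Cl₂.
Cl₂ equivalent needed: 8.2 mg/L × 158,000 L = 1,296,000 mg = 1296 g.
Product at 89.1% available chlorine: 1296 / 0.891 = 1454 g.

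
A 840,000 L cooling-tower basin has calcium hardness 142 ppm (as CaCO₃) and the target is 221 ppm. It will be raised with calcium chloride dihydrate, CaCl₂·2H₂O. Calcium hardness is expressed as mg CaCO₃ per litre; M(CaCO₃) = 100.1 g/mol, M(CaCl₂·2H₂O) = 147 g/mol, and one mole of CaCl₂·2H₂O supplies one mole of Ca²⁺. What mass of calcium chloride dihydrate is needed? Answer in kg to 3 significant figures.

97.5 kg

Hardness to add: (221 − 142) = 79 mg/L as CaCO₃ × 840,000 L = 66,360 g as CaCO₃.
Moles of Ca²⁺ (1 mol Ca²⁺ ≡ 1 mol CaCO₃): 66,360 / 100.1 g/mol = 662.9 mol.
Mass of CaCl₂·2H₂O: 662.9 × 147 = 97,450 g.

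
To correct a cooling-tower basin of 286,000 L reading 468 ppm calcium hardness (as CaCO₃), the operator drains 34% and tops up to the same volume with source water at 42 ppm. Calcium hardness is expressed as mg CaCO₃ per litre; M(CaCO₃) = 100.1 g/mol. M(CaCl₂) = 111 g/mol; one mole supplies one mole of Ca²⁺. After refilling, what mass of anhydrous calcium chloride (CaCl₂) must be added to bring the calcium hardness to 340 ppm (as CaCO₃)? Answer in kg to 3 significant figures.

5.34 kg

After draining 34% and refilling: 468 × 0.66 + 42 × 0.34 = 323.16 ppm.
Deficit to target: 340 − 323.16 = 16.84 mg/L.
As CaCO₃: 16.84 mg/L × 286,000 L = 4816 g; ÷ 100.1 = 48.11 mol Ca²⁺.
Mass: 48.11 × 111 = 5341 g.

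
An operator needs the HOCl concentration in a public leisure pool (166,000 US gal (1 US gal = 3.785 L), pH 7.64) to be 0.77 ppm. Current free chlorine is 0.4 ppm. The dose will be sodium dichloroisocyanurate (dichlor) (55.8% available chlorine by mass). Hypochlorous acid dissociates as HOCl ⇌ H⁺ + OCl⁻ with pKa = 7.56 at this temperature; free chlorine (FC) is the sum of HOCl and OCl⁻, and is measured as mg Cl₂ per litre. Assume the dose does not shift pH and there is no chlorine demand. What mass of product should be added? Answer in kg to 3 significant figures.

1.46 kg

Volume: 166,000 US gal × 3.785 L/gal = 628,310 L.
[OCl⁻]/[HOCl] = 10^(pH − pKa) = 10^(7.64 − 7.56) = 1.202; fraction as HOCl = 1/(1 + 1.202) = 0.4541.
Free chlorine required for 0.77 ppm HOCl: 0.77 / 0.4541 = 1.696 ppm.
FC to add: 1.696 − 0.4 = 1.296 mg/L as Cl₂.
Cl₂ equivalent: 1.296 mg/L × 628,310 L = 814.1 g.
Product at 55.8% available Cl: 814.1 / 0.558 = 1459 g.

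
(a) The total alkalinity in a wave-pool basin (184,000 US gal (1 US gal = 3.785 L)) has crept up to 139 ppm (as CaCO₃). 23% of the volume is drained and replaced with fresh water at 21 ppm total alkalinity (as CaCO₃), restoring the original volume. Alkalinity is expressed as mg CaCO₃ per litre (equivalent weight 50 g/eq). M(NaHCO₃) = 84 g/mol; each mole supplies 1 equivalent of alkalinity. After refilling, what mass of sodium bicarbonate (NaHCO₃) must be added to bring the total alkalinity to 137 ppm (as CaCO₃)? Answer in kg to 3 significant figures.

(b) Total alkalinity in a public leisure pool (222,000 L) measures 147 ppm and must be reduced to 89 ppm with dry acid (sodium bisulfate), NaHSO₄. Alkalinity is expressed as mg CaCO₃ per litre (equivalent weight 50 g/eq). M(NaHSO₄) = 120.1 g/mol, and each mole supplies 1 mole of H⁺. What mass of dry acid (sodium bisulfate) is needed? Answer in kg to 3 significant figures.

(a) Volume: 184,000 US gal × 3.785 L/gal = 696,440 L.
(a) After draining 23% and refilling: 139 × 0.77 + 21 × 0.23 = 111.86 ppm.
(a) Deficit to target: 137 − 111.86 = 25.14 mg/L.
(a) As CaCO₃: 25.14 mg/L × 696,440 L = 17,510 g; ÷ 50 g/eq ÷ 1 = 350.2 mol NaHCO₃.
(a) Mass: 350.2 × 84 = 29,410 g.

(b) Alkalinity to neutralize: (147 − 89) = 58 mg/L as CaCO₃ × 222,000 L = 12,880 g as CaCO₃.
(b) Equivalents of H⁺ required: 12,880 ÷ 50 g/eq = 257.5 eq = 257.5 mol NaHSO₄.
(b) Mass of NaHSO₄: 257.5 × 120.1 = 30,930 g.

(a) 29.4 kg; (b) 30.9 kg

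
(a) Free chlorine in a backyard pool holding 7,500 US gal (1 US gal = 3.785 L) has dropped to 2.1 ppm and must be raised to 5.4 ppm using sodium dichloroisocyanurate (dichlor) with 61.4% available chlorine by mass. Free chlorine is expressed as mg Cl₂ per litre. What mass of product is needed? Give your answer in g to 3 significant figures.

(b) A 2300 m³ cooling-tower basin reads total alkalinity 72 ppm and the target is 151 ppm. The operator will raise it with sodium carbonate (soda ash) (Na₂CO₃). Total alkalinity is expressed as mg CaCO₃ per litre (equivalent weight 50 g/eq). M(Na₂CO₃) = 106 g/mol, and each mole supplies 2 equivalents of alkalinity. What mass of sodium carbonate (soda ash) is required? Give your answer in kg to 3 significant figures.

(a) Volume: 7,500 US gal × 3.785 L/gal = 28,388 L.
(a) Chlorine deficit: 5.4 − 2.1 = 3.3 ppm = 3.3 mg/L as Cl₂.
(a) Cl₂ equivalent needed: 3.3 mg/L × 28,388 L = 93,680 mg = 93.68 g.
(a) Product at 61.4% available chlorine: 93.68 / 0.614 = 152.6 g.

(b) Volume: 2300 m³ = 2,300,000 L.
(b) Alkalinity to add: (151 − 72) = 79 mg/L as CaCO₃ × 2,300,000 L = 181,700 g as CaCO₃.
(b) Equivalents: 181,700 g ÷ 50 g/eq = 3634 eq.
(b) Each mole of Na₂CO₃ supplies 2 eq, so 3634 / 2 = 1817 mol.
(b) Mass: 1817 mol × 106 g/mol = 192,600 g.

(a) 153 g; (b) 193 kg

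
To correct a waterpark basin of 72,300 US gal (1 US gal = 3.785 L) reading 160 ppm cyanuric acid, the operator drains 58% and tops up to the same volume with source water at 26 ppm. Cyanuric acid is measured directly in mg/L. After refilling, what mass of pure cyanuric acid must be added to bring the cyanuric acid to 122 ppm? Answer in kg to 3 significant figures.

Volume: 72,300 US gal × 3.785 L/gal = 273,656 L.
After draining 58% and refilling: 160 × 0.42 + 26 × 0.58 = 82.28 ppm.
Deficit to target: 122 − 82.28 = 39.72 mg/L.
Mass: 39.72 mg/L × 273,656 L = 10,870 g cyanuric acid.

10.9 kg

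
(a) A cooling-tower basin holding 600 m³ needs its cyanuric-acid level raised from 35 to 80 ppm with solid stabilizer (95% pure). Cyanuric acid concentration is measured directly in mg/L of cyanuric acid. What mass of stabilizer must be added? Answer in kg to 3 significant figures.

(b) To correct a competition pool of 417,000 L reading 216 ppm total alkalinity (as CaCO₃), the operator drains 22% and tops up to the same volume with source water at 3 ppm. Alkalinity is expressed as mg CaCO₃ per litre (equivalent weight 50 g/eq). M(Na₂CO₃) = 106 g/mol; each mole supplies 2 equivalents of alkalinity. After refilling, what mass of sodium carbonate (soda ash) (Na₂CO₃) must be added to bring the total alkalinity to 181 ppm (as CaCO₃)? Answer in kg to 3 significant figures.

(a) Volume: 600 m³ = 600,000 L.
(a) CYA to add: (80 − 35) = 45 mg/L × 600,000 L = 27,000 g cyanuric acid.
(a) At 95% purity: 27,000 / 0.95 = 28,420 g product.

(b) After draining 22% and refilling: 216 × 0.78 + 3 × 0.22 = 169.14 ppm.
(b) Deficit to target: 181 − 169.14 = 11.86 mg/L.
(b) As CaCO₃: 11.86 mg/L × 417,000 L = 4946 g; ÷ 50 g/eq ÷ 2 = 49.46 mol Na₂CO₃.
(b) Mass: 49.46 × 106 = 5242 g.

(a) 28.4 kg; (b) 5.24 kg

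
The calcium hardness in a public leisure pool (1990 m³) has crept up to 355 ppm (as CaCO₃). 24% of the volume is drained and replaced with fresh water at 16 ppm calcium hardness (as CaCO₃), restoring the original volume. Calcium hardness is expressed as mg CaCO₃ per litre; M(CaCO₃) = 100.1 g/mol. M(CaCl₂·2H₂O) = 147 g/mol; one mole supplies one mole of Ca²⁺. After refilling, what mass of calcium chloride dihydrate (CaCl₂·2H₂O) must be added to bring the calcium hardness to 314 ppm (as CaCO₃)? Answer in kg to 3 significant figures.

Volume: 1990 m³ = 1,990,000 L.
After draining 24% and refilling: 355 × 0.76 + 16 × 0.24 = 273.64 ppm.
Deficit to target: 314 − 273.64 = 40.36 mg/L.
As CaCO₃: 40.36 mg/L × 1,990,000 L = 80,320 g; ÷ 100.1 = 802.4 mol Ca²⁺.
Mass: 802.4 × 147 = 117,900 g.

118 kg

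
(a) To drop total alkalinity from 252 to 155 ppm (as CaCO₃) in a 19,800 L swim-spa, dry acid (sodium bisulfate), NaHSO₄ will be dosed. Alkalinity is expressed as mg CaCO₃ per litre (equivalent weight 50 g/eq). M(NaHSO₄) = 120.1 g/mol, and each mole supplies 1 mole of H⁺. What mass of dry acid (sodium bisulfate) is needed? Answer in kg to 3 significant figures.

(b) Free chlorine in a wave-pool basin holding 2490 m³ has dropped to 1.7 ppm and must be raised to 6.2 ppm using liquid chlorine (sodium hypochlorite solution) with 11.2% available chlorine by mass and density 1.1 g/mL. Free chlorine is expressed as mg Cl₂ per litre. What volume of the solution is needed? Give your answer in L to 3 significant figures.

(a) 4.61 kg; (b) 90.9 L

(a) Alkalinity to neutralize: (252 − 155) = 97 mg/L as CaCO₃ × 19,800 L = 1921 g as CaCO₃.
(a) Equivalents of H⁺ required: 1921 ÷ 50 g/eq = 38.41 eq = 38.41 mol NaHSO₄.
(a) Mass of NaHSO₄: 38.41 × 120.1 = 4613 g.

(b) Volume: 2490 m³ = 2,490,000 L.
(b) Chlorine deficit: 6.2 − 1.7 = 4.5 ppm = 4.5 mg/L as Cl₂.
(b) Cl₂ equivalent needed: 4.5 mg/L × 2,490,000 L = 11,200,000 mg = 11,200 g.
(b) Product at 11.2% available chlorine: 11,200 / 0.112 = 100,000 g.
(b) Volume at density 1.1 g/mL: 100,000 g ÷ 1.1 g/mL = 90,950 mL.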